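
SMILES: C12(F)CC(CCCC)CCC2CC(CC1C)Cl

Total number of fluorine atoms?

The symbol for fluorine appears 1 time in the SMILES.

1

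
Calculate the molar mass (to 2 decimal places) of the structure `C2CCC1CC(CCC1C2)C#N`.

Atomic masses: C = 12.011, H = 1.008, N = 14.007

Molecular formula: C11H17N.
M = 11×12.011 + 17×1.008 + 1×14.007 = 163.26 g/mol.

163.26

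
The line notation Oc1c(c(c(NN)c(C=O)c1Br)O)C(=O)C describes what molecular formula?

C9H9BrN2O4

Heavy atoms from the SMILES: 1 Br, 9 C, 2 N, 4 O.
Implicit hydrogens by atom environment:
  6 × C (aromatic): no H
  2 × O: 1 H each → 2
  2 × O: no H
  1 × Br: no H
  1 × C: 3 H
  1 × C: 1 H
  1 × C: no H
  1 × N: 2 H
  1 × N: 1 H
  Total hydrogens = 9.
Molecular formula: C9H9BrN2O4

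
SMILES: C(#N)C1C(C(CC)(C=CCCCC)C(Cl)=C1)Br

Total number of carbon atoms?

The symbol for carbon appears 14 times in the SMILES. (Cl is a single chlorine, not C + l.)

14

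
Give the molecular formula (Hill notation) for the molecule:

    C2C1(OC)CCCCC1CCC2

Heavy atoms from the SMILES: 11 C, 1 O.
Implicit hydrogens by atom environment:
  8 × C: 2 H each → 16
  1 × C: 3 H
  1 × C: 1 H
  1 × C: no H
  1 × O: no H
  Total hydrogens = 20.
Molecular formula: C11H20O

C11H20O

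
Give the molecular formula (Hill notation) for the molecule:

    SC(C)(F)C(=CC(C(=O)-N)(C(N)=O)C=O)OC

Heavy atoms from the SMILES: 9 C, 1 F, 2 N, 4 O, 1 S.
Implicit hydrogens by atom environment:
  5 × C: no H
  4 × O: no H
  2 × C: 3 H each → 6
  2 × C: 1 H each → 2
  2 × N: 2 H each → 4
  1 × F: no H
  1 × S: 1 H
  Total hydrogens = 13.
Molecular formula: C9H13FN2O4S

C9H13FN2O4S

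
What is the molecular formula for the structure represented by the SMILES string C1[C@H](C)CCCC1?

Heavy atoms from the SMILES: 7 C.
Implicit hydrogens by atom environment:
  5 × C: 2 H each → 10
  1 × C: 3 H
  1 × C: 1 H
  Total hydrogens = 14.
Molecular formula: C7H14

C7H14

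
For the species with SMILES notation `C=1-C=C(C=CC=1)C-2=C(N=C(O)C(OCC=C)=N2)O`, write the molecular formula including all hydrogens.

Heavy atoms from the SMILES: 13 C, 2 N, 3 O.
Implicit hydrogens by atom environment:
  5 × C (aromatic): 1 H each → 5
  5 × C (aromatic): no H
  2 × C: 2 H each → 4
  2 × N (aromatic): no H
  2 × O: 1 H each → 2
  1 × C: 1 H
  1 × O: no H
  Total hydrogens = 12.
Molecular formula: C13H12N2O3

C13H12N2O3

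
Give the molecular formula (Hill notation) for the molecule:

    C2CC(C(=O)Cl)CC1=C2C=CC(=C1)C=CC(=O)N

Heavy atoms from the SMILES: 14 C, 1 Cl, 1 N, 2 O.
Implicit hydrogens by atom environment:
  3 × C: 2 H each → 6
  3 × C (aromatic): 1 H each → 3
  3 × C: 1 H each → 3
  3 × C (aromatic): no H
  2 × C: no H
  2 × O: no H
  1 × Cl: no H
  1 × N: 2 H
  Total hydrogens = 14.
Molecular formula: C14H14ClNO2

C14H14ClNO2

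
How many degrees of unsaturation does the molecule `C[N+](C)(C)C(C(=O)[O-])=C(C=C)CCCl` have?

Molecular formula from the SMILES: C10H16ClNO2.
DoU = (2C + 2 + N − H − X)/2 = (2·10 + 2 + 1 − 16 − 1)/2 = 6/2 = 3.
(Structurally: 0 ring(s) + 3 π bond(s) = 3.)

3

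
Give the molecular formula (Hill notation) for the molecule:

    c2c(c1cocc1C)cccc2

Heavy atoms from the SMILES: 11 C, 1 O.
Implicit hydrogens by atom environment:
  7 × C (aromatic): 1 H each → 7
  3 × C (aromatic): no H
  1 × C: 3 H
  1 × O (aromatic): no H
  Total hydrogens = 10.
Molecular formula: C11H10O

C11H10O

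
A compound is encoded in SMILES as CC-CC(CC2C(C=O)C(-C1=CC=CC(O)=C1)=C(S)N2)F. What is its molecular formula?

Heavy atoms from the SMILES: 16 C, 1 F, 1 N, 2 O, 1 S.
Implicit hydrogens by atom environment:
  4 × C: 1 H each → 4
  4 × C (aromatic): 1 H each → 4
  3 × C: 2 H each → 6
  2 × C: no H
  2 × C (aromatic): no H
  1 × C: 3 H
  1 × F: no H
  1 × N: 1 H
  1 × O: 1 H
  1 × O: no H
  1 × S: 1 H
  Total hydrogens = 20.
Molecular formula: C16H20FNO2S

C16H20FNO2S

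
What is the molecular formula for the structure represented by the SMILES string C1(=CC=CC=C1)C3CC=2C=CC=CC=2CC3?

C16H16

Heavy atoms from the SMILES: 16 C.
Implicit hydrogens by atom environment:
  9 × C (aromatic): 1 H each → 9
  3 × C: 2 H each → 6
  3 × C (aromatic): no H
  1 × C: 1 H
  Total hydrogens = 16.
Molecular formula: C16H16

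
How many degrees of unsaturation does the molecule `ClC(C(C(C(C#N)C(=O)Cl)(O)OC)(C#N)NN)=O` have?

Molecular formula from the SMILES: C8H8Cl2N4O4.
DoU = (2C + 2 + N − H − X)/2 = (2·8 + 2 + 4 − 8 − 2)/2 = 12/2 = 6.
(Structurally: 0 ring(s) + 6 π bond(s) = 6.)

6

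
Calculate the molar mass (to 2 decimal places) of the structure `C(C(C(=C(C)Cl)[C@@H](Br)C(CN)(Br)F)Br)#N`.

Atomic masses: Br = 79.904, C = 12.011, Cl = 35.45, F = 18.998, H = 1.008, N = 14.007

427.33

Molecular formula: C8H9Br3ClFN2.
M = 3×79.904 + 8×12.011 + 1×35.45 + 1×18.998 + 9×1.008 + 2×14.007 = 427.33 g/mol.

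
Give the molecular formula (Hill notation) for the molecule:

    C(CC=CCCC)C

Heavy atoms from the SMILES: 8 C.
Implicit hydrogens by atom environment:
  4 × C: 2 H each → 8
  2 × C: 3 H each → 6
  2 × C: 1 H each → 2
  Total hydrogens = 16.
Molecular formula: C8H16

C8H16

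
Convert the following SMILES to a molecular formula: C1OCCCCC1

Heavy atoms from the SMILES: 6 C, 1 O.
Implicit hydrogens by atom environment:
  6 × C: 2 H each → 12
  1 × O: no H
  Total hydrogens = 12.
Molecular formula: C6H12O

C6H12O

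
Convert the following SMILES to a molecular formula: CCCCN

Heavy atoms from the SMILES: 4 C, 1 N.
Implicit hydrogens by atom environment:
  3 × C: 2 H each → 6
  1 × C: 3 H
  1 × N: 2 H
  Total hydrogens = 11.
Molecular formula: C4H11N

C4H11N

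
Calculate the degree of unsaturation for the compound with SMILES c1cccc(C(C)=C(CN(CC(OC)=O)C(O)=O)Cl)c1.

7

Molecular formula from the SMILES: C14H16ClNO4.
DoU = (2C + 2 + N − H − X)/2 = (2·14 + 2 + 1 − 16 − 1)/2 = 14/2 = 7.
(Structurally: 1 ring(s) + 6 π bond(s) = 7.)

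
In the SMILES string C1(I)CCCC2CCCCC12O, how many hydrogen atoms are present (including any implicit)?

17

Hydrogens are implicit in SMILES; fill each atom to its normal valence:
  7 × C: 2 H each → 14
  2 × C: 1 H each → 2
  1 × C: no H
  1 × I: no H
  1 × O: 1 H
  Total hydrogens = 17.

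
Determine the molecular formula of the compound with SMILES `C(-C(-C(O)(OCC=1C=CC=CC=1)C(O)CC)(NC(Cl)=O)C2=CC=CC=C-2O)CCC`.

Heavy atoms from the SMILES: 23 C, 1 Cl, 1 N, 5 O.
Implicit hydrogens by atom environment:
  9 × C (aromatic): 1 H each → 9
  5 × C: 2 H each → 10
  3 × C: no H
  3 × C (aromatic): no H
  3 × O: 1 H each → 3
  2 × C: 3 H each → 6
  2 × O: no H
  1 × C: 1 H
  1 × Cl: no H
  1 × N: 1 H
  Total hydrogens = 30.
Molecular formula: C23H30ClNO5

C23H30ClNO5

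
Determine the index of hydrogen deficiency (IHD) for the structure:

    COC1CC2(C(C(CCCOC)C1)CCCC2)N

2

Molecular formula from the SMILES: C15H29NO2.
DoU = (2C + 2 + N − H − X)/2 = (2·15 + 2 + 1 − 29 − 0)/2 = 4/2 = 2.
(Structurally: 2 ring(s) + 0 π bond(s) = 2.)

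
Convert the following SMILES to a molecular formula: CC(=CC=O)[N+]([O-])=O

Heavy atoms from the SMILES: 4 C, 1 N, 3 O.
Implicit hydrogens by atom environment:
  2 × C: 1 H each → 2
  2 × O: no H
  1 × C: 3 H
  1 × C: no H
  1 × N (charge +1): no H
  1 × O (charge -1): no H
  Total hydrogens = 5.
Molecular formula: C4H5NO3

C4H5NO3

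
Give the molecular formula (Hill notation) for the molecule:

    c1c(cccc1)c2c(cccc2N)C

C13H13N

Heavy atoms from the SMILES: 13 C, 1 N.
Implicit hydrogens by atom environment:
  8 × C (aromatic): 1 H each → 8
  4 × C (aromatic): no H
  1 × C: 3 H
  1 × N: 2 H
  Total hydrogens = 13.
Molecular formula: C13H13N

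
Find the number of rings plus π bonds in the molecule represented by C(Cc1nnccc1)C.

Molecular formula from the SMILES: C7H10N2.
DoU = (2C + 2 + N − H − X)/2 = (2·7 + 2 + 2 − 10 − 0)/2 = 8/2 = 4.
(Structurally: 1 ring(s) + 3 π bond(s) = 4.)

4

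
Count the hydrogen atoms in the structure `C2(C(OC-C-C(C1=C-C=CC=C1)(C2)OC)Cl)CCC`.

Hydrogens are implicit in SMILES; fill each atom to its normal valence:
  5 × C: 2 H each → 10
  5 × C (aromatic): 1 H each → 5
  2 × C: 3 H each → 6
  2 × C: 1 H each → 2
  2 × O: no H
  1 × C: no H
  1 × C (aromatic): no H
  1 × Cl: no H
  Total hydrogens = 23.

23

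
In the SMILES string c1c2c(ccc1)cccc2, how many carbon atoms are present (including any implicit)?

10

The symbol for carbon appears 10 times in the SMILES. Lowercase c denotes aromatic carbon and counts toward C.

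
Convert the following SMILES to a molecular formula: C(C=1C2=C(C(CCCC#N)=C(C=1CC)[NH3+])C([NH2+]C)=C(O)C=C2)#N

Heavy atoms from the SMILES: 18 C, 4 N, 1 O.
Implicit hydrogens by atom environment:
  8 × C (aromatic): no H
  4 × C: 2 H each → 8
  2 × C: 3 H each → 6
  2 × C (aromatic): 1 H each → 2
  2 × C: no H
  2 × N: no H
  1 × N (charge +1): 3 H
  1 × N (charge +1): 2 H
  1 × O: 1 H
  Total hydrogens = 22.
Net charge +2.
Molecular formula: [C18H22N4O]2+

[C18H22N4O]2+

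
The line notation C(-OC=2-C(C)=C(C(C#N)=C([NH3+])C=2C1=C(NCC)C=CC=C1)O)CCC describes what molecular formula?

C20H26N3O2+

Heavy atoms from the SMILES: 20 C, 3 N, 2 O.
Implicit hydrogens by atom environment:
  8 × C (aromatic): no H
  4 × C: 2 H each → 8
  4 × C (aromatic): 1 H each → 4
  3 × C: 3 H each → 9
  1 × C: no H
  1 × N (charge +1): 3 H
  1 × N: 1 H
  1 × N: no H
  1 × O: 1 H
  1 × O: no H
  Total hydrogens = 26.
Net charge +1.
Molecular formula: C20H26N3O2+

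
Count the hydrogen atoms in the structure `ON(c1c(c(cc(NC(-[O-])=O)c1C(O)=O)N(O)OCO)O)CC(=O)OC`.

Hydrogens are implicit in SMILES; fill each atom to its normal valence:
  5 × C (aromatic): no H
  5 × O: 1 H each → 5
  5 × O: no H
  3 × C: no H
  2 × C: 2 H each → 4
  2 × N: no H
  1 × C: 3 H
  1 × C (aromatic): 1 H
  1 × N: 1 H
  1 × O (charge -1): no H
  Total hydrogens = 14.

14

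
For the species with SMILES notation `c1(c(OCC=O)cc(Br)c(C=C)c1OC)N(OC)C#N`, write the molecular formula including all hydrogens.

Heavy atoms from the SMILES: 1 Br, 13 C, 2 N, 4 O.
Implicit hydrogens by atom environment:
  5 × C (aromatic): no H
  4 × O: no H
  2 × C: 3 H each → 6
  2 × C: 2 H each → 4
  2 × C: 1 H each → 2
  2 × N: no H
  1 × Br: no H
  1 × C (aromatic): 1 H
  1 × C: no H
  Total hydrogens = 13.
Molecular formula: C13H13BrN2O4

C13H13BrN2O4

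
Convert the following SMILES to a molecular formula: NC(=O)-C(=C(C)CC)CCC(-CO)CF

C11H20FNO2

Heavy atoms from the SMILES: 11 C, 1 F, 1 N, 2 O.
Implicit hydrogens by atom environment:
  5 × C: 2 H each → 10
  3 × C: no H
  2 × C: 3 H each → 6
  1 × C: 1 H
  1 × F: no H
  1 × N: 2 H
  1 × O: 1 H
  1 × O: no H
  Total hydrogens = 20.
Molecular formula: C11H20FNO2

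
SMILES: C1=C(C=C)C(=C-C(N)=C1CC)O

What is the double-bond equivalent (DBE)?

Molecular formula from the SMILES: C10H13NO.
DoU = (2C + 2 + N − H − X)/2 = (2·10 + 2 + 1 − 13 − 0)/2 = 10/2 = 5.
(Structurally: 1 ring(s) + 4 π bond(s) = 5.)

5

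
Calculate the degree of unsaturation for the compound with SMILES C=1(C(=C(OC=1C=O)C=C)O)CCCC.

5

Molecular formula from the SMILES: C11H14O3.
DoU = (2C + 2 + N − H − X)/2 = (2·11 + 2 + 0 − 14 − 0)/2 = 10/2 = 5.
(Structurally: 1 ring(s) + 4 π bond(s) = 5.)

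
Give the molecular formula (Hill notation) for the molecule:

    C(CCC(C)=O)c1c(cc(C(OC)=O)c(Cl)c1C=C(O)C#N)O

C16H16ClNO5

Heavy atoms from the SMILES: 16 C, 1 Cl, 1 N, 5 O.
Implicit hydrogens by atom environment:
  5 × C (aromatic): no H
  4 × C: no H
  3 × C: 2 H each → 6
  3 × O: no H
  2 × C: 3 H each → 6
  2 × O: 1 H each → 2
  1 × C (aromatic): 1 H
  1 × C: 1 H
  1 × Cl: no H
  1 × N: no H
  Total hydrogens = 16.
Molecular formula: C16H16ClNO5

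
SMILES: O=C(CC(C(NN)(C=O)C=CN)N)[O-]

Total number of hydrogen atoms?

13

Hydrogens are implicit in SMILES; fill each atom to its normal valence:
  4 × C: 1 H each → 4
  3 × N: 2 H each → 6
  2 × C: no H
  2 × O: no H
  1 × C: 2 H
  1 × N: 1 H
  1 × O (charge -1): no H
  Total hydrogens = 13.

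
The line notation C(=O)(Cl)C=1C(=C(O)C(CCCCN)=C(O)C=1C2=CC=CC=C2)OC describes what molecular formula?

Heavy atoms from the SMILES: 18 C, 1 Cl, 1 N, 4 O.
Implicit hydrogens by atom environment:
  7 × C (aromatic): no H
  5 × C (aromatic): 1 H each → 5
  4 × C: 2 H each → 8
  2 × O: 1 H each → 2
  2 × O: no H
  1 × C: 3 H
  1 × C: no H
  1 × Cl: no H
  1 × N: 2 H
  Total hydrogens = 20.
Molecular formula: C18H20ClNO4

C18H20ClNO4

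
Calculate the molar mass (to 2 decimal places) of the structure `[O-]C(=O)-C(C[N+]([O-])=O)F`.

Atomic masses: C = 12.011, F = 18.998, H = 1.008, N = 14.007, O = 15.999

Molecular formula: C3H3FNO4-.
M = 3×12.011 + 1×18.998 + 3×1.008 + 1×14.007 + 4×15.999 = 136.06 g/mol.

136.06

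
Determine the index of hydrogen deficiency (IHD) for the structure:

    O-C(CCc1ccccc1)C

Molecular formula from the SMILES: C10H14O.
DoU = (2C + 2 + N − H − X)/2 = (2·10 + 2 + 0 − 14 − 0)/2 = 8/2 = 4.
(Structurally: 1 ring(s) + 3 π bond(s) = 4.)

4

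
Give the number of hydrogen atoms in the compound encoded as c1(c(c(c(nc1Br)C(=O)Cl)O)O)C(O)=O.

3

Hydrogens are implicit in SMILES; fill each atom to its normal valence:
  5 × C (aromatic): no H
  3 × O: 1 H each → 3
  2 × C: no H
  2 × O: no H
  1 × Br: no H
  1 × Cl: no H
  1 × N (aromatic): no H
  Total hydrogens = 3.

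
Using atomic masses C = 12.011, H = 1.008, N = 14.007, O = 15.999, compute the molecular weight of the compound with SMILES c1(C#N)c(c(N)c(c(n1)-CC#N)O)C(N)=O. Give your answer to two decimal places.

Molecular formula: C9H7N5O2.
M = 9×12.011 + 7×1.008 + 5×14.007 + 2×15.999 = 217.19 g/mol.

217.19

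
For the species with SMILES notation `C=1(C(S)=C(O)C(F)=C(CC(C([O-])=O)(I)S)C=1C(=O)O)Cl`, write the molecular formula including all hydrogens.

Heavy atoms from the SMILES: 10 C, 1 Cl, 1 F, 1 I, 5 O, 2 S.
Implicit hydrogens by atom environment:
  6 × C (aromatic): no H
  3 × C: no H
  2 × O: 1 H each → 2
  2 × O: no H
  2 × S: 1 H each → 2
  1 × C: 2 H
  1 × Cl: no H
  1 × F: no H
  1 × I: no H
  1 × O (charge -1): no H
  Total hydrogens = 6.
Net charge -1.
Molecular formula: C10H6ClFIO5S2-

C10H6ClFIO5S2-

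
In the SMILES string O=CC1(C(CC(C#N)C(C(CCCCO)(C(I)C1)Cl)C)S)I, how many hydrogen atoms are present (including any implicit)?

Hydrogens are implicit in SMILES; fill each atom to its normal valence:
  6 × C: 2 H each → 12
  5 × C: 1 H each → 5
  3 × C: no H
  2 × I: no H
  1 × C: 3 H
  1 × Cl: no H
  1 × N: no H
  1 × O: 1 H
  1 × O: no H
  1 × S: 1 H
  Total hydrogens = 22.

22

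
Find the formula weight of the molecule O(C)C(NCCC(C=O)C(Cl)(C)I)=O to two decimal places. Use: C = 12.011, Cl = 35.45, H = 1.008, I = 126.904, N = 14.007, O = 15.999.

Molecular formula: C8H13ClINO3.
M = 8×12.011 + 1×35.45 + 13×1.008 + 1×126.904 + 1×14.007 + 3×15.999 = 333.55 g/mol.

333.55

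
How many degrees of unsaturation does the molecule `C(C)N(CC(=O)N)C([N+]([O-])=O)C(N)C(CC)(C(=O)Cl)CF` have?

Molecular formula from the SMILES: C11H20ClFN4O4.
DoU = (2C + 2 + N − H − X)/2 = (2·11 + 2 + 4 − 20 − 2)/2 = 6/2 = 3.
(Structurally: 0 ring(s) + 3 π bond(s) = 3.)

3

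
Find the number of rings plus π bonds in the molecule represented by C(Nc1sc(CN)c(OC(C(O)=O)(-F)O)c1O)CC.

4

Molecular formula from the SMILES: C10H15FN2O5S.
DoU = (2C + 2 + N − H − X)/2 = (2·10 + 2 + 2 − 15 − 1)/2 = 8/2 = 4.
(Structurally: 1 ring(s) + 3 π bond(s) = 4.)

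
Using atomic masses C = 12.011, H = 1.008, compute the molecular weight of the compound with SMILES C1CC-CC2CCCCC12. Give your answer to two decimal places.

Molecular formula: C10H18.
M = 10×12.011 + 18×1.008 = 138.25 g/mol.

138.25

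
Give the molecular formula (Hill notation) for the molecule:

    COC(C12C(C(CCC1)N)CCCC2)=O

C12H21NO2

Heavy atoms from the SMILES: 12 C, 1 N, 2 O.
Implicit hydrogens by atom environment:
  7 × C: 2 H each → 14
  2 × C: 1 H each → 2
  2 × C: no H
  2 × O: no H
  1 × C: 3 H
  1 × N: 2 H
  Total hydrogens = 21.
Molecular formula: C12H21NO2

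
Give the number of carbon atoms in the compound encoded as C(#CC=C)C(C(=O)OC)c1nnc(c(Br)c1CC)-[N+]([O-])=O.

13

The symbol for carbon appears 13 times in the SMILES. Lowercase c denotes aromatic carbon and counts toward C.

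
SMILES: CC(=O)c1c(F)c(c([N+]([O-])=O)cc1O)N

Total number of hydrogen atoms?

Hydrogens are implicit in SMILES; fill each atom to its normal valence:
  5 × C (aromatic): no H
  2 × O: no H
  1 × C: 3 H
  1 × C (aromatic): 1 H
  1 × C: no H
  1 × F: no H
  1 × N: 2 H
  1 × N (charge +1): no H
  1 × O: 1 H
  1 × O (charge -1): no H
  Total hydrogens = 7.

7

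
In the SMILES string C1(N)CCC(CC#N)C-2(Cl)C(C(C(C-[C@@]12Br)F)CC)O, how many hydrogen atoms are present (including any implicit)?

Hydrogens are implicit in SMILES; fill each atom to its normal valence:
  5 × C: 2 H each → 10
  5 × C: 1 H each → 5
  3 × C: no H
  1 × Br: no H
  1 × C: 3 H
  1 × Cl: no H
  1 × F: no H
  1 × N: 2 H
  1 × N: no H
  1 × O: 1 H
  Total hydrogens = 21.

21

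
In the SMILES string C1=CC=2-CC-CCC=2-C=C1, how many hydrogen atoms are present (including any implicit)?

12

Hydrogens are implicit in SMILES; fill each atom to its normal valence:
  4 × C: 2 H each → 8
  4 × C (aromatic): 1 H each → 4
  2 × C (aromatic): no H
  Total hydrogens = 12.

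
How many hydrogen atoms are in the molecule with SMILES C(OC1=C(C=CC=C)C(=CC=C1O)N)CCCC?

21

Hydrogens are implicit in SMILES; fill each atom to its normal valence:
  5 × C: 2 H each → 10
  4 × C (aromatic): no H
  3 × C: 1 H each → 3
  2 × C (aromatic): 1 H each → 2
  1 × C: 3 H
  1 × N: 2 H
  1 × O: 1 H
  1 × O: no H
  Total hydrogens = 21.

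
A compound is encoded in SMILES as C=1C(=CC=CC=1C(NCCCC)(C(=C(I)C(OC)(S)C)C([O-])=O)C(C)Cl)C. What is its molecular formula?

C20H28ClINO3S-

Heavy atoms from the SMILES: 20 C, 1 Cl, 1 I, 1 N, 3 O, 1 S.
Implicit hydrogens by atom environment:
  5 × C: 3 H each → 15
  5 × C: no H
  4 × C (aromatic): 1 H each → 4
  3 × C: 2 H each → 6
  2 × C (aromatic): no H
  2 × O: no H
  1 × C: 1 H
  1 × Cl: no H
  1 × I: no H
  1 × N: 1 H
  1 × O (charge -1): no H
  1 × S: 1 H
  Total hydrogens = 28.
Net charge -1.
Molecular formula: C20H28ClINO3S-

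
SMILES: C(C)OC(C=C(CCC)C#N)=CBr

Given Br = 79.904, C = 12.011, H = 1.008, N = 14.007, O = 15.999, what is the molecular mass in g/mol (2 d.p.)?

244.13

Molecular formula: C10H14BrNO.
M = 1×79.904 + 10×12.011 + 14×1.008 + 1×14.007 + 1×15.999 = 244.13 g/mol.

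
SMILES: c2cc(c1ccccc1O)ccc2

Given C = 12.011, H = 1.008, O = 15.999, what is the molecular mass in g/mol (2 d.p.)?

Molecular formula: C12H10O.
M = 12×12.011 + 10×1.008 + 1×15.999 = 170.21 g/mol.

170.21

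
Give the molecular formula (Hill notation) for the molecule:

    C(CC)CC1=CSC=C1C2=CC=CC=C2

Heavy atoms from the SMILES: 14 C, 1 S.
Implicit hydrogens by atom environment:
  7 × C (aromatic): 1 H each → 7
  3 × C: 2 H each → 6
  3 × C (aromatic): no H
  1 × C: 3 H
  1 × S (aromatic): no H
  Total hydrogens = 16.
Molecular formula: C14H16S

C14H16S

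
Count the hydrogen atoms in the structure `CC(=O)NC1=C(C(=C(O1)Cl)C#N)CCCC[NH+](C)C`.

Hydrogens are implicit in SMILES; fill each atom to its normal valence:
  4 × C: 2 H each → 8
  4 × C (aromatic): no H
  3 × C: 3 H each → 9
  2 × C: no H
  1 × Cl: no H
  1 × N: 1 H
  1 × N (charge +1): 1 H
  1 × N: no H
  1 × O (aromatic): no H
  1 × O: no H
  Total hydrogens = 19.

19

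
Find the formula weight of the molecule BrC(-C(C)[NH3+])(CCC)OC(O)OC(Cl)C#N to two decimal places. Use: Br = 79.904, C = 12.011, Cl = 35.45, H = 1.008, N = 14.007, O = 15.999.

Molecular formula: C9H17BrClN2O3+.
M = 1×79.904 + 9×12.011 + 1×35.45 + 17×1.008 + 2×14.007 + 3×15.999 = 316.60 g/mol.

316.60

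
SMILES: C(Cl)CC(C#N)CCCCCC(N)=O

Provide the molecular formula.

C10H17ClN2O

Heavy atoms from the SMILES: 10 C, 1 Cl, 2 N, 1 O.
Implicit hydrogens by atom environment:
  7 × C: 2 H each → 14
  2 × C: no H
  1 × C: 1 H
  1 × Cl: no H
  1 × N: 2 H
  1 × N: no H
  1 × O: no H
  Total hydrogens = 17.
Molecular formula: C10H17ClN2O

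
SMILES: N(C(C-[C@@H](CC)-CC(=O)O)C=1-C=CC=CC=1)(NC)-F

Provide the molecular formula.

Heavy atoms from the SMILES: 14 C, 1 F, 2 N, 2 O.
Implicit hydrogens by atom environment:
  5 × C (aromatic): 1 H each → 5
  3 × C: 2 H each → 6
  2 × C: 3 H each → 6
  2 × C: 1 H each → 2
  1 × C: no H
  1 × C (aromatic): no H
  1 × F: no H
  1 × N: 1 H
  1 × N: no H
  1 × O: 1 H
  1 × O: no H
  Total hydrogens = 21.
Molecular formula: C14H21FN2O2

C14H21FN2O2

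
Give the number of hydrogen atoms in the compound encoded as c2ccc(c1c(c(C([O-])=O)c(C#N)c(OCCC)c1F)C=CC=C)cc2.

Hydrogens are implicit in SMILES; fill each atom to its normal valence:
  7 × C (aromatic): no H
  5 × C (aromatic): 1 H each → 5
  3 × C: 2 H each → 6
  3 × C: 1 H each → 3
  2 × C: no H
  2 × O: no H
  1 × C: 3 H
  1 × F: no H
  1 × N: no H
  1 × O (charge -1): no H
  Total hydrogens = 17.

17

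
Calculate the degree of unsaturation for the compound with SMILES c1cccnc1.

4

Molecular formula from the SMILES: C5H5N.
DoU = (2C + 2 + N − H − X)/2 = (2·5 + 2 + 1 − 5 − 0)/2 = 8/2 = 4.
(Structurally: 1 ring(s) + 3 π bond(s) = 4.)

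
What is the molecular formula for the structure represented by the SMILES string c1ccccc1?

C6H6

Heavy atoms from the SMILES: 6 C.
Implicit hydrogens by atom environment:
  6 × C (aromatic): 1 H each → 6
  Total hydrogens = 6.
Molecular formula: C6H6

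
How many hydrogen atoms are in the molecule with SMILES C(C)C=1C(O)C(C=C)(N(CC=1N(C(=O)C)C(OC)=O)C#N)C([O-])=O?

Hydrogens are implicit in SMILES; fill each atom to its normal valence:
  7 × C: no H
  4 × O: no H
  3 × C: 3 H each → 9
  3 × C: 2 H each → 6
  3 × N: no H
  2 × C: 1 H each → 2
  1 × O: 1 H
  1 × O (charge -1): no H
  Total hydrogens = 18.

18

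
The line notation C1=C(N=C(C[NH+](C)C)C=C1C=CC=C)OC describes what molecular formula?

Heavy atoms from the SMILES: 13 C, 2 N, 1 O.
Implicit hydrogens by atom environment:
  3 × C: 3 H each → 9
  3 × C: 1 H each → 3
  3 × C (aromatic): no H
  2 × C: 2 H each → 4
  2 × C (aromatic): 1 H each → 2
  1 × N (charge +1): 1 H
  1 × N (aromatic): no H
  1 × O: no H
  Total hydrogens = 19.
Net charge +1.
Molecular formula: C13H19N2O+

C13H19N2O+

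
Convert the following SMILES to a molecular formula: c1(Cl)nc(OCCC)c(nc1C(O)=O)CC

Heavy atoms from the SMILES: 10 C, 1 Cl, 2 N, 3 O.
Implicit hydrogens by atom environment:
  4 × C (aromatic): no H
  3 × C: 2 H each → 6
  2 × C: 3 H each → 6
  2 × N (aromatic): no H
  2 × O: no H
  1 × C: no H
  1 × Cl: no H
  1 × O: 1 H
  Total hydrogens = 13.
Molecular formula: C10H13ClN2O3

C10H13ClN2O3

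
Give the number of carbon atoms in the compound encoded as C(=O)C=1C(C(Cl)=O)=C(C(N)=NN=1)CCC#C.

10

The symbol for carbon appears 10 times in the SMILES. (Cl is a single chlorine, not C + l.)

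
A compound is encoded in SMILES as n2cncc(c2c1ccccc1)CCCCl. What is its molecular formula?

Heavy atoms from the SMILES: 13 C, 1 Cl, 2 N.
Implicit hydrogens by atom environment:
  7 × C (aromatic): 1 H each → 7
  3 × C: 2 H each → 6
  3 × C (aromatic): no H
  2 × N (aromatic): no H
  1 × Cl: no H
  Total hydrogens = 13.
Molecular formula: C13H13ClN2

C13H13ClN2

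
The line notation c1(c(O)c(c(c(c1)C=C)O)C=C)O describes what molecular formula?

Heavy atoms from the SMILES: 10 C, 3 O.
Implicit hydrogens by atom environment:
  5 × C (aromatic): no H
  3 × O: 1 H each → 3
  2 × C: 2 H each → 4
  2 × C: 1 H each → 2
  1 × C (aromatic): 1 H
  Total hydrogens = 10.
Molecular formula: C10H10O3

C10H10O3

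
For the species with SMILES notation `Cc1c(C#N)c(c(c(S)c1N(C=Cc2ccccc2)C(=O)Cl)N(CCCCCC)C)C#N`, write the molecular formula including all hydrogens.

C25H27ClN4OS

Heavy atoms from the SMILES: 25 C, 1 Cl, 4 N, 1 O, 1 S.
Implicit hydrogens by atom environment:
  7 × C (aromatic): no H
  5 × C: 2 H each → 10
  5 × C (aromatic): 1 H each → 5
  4 × N: no H
  3 × C: 3 H each → 9
  3 × C: no H
  2 × C: 1 H each → 2
  1 × Cl: no H
  1 × O: no H
  1 × S: 1 H
  Total hydrogens = 27.
Molecular formula: C25H27ClN4OS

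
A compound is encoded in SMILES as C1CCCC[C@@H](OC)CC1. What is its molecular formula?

C9H18O

Heavy atoms from the SMILES: 9 C, 1 O.
Implicit hydrogens by atom environment:
  7 × C: 2 H each → 14
  1 × C: 3 H
  1 × C: 1 H
  1 × O: no H
  Total hydrogens = 18.
Molecular formula: C9H18O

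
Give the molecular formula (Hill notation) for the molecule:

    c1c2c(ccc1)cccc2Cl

C10H7Cl

Heavy atoms from the SMILES: 10 C, 1 Cl.
Implicit hydrogens by atom environment:
  7 × C (aromatic): 1 H each → 7
  3 × C (aromatic): no H
  1 × Cl: no H
  Total hydrogens = 7.
Molecular formula: C10H7Cl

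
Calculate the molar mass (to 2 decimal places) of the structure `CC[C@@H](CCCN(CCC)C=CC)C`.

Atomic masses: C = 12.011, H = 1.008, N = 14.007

Molecular formula: C13H27N.
M = 13×12.011 + 27×1.008 + 1×14.007 = 197.37 g/mol.

197.37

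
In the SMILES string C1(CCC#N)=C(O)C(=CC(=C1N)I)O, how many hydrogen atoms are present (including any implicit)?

9

Hydrogens are implicit in SMILES; fill each atom to its normal valence:
  5 × C (aromatic): no H
  2 × C: 2 H each → 4
  2 × O: 1 H each → 2
  1 × C (aromatic): 1 H
  1 × C: no H
  1 × I: no H
  1 × N: 2 H
  1 × N: no H
  Total hydrogens = 9.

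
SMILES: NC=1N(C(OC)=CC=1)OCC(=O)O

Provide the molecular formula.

Heavy atoms from the SMILES: 7 C, 2 N, 4 O.
Implicit hydrogens by atom environment:
  3 × O: no H
  2 × C (aromatic): 1 H each → 2
  2 × C (aromatic): no H
  1 × C: 3 H
  1 × C: 2 H
  1 × C: no H
  1 × N: 2 H
  1 × N (aromatic): no H
  1 × O: 1 H
  Total hydrogens = 10.
Molecular formula: C7H10N2O4

C7H10N2O4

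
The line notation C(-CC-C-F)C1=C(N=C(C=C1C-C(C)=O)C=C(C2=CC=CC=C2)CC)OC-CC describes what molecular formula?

C25H32FNO2

Heavy atoms from the SMILES: 25 C, 1 F, 1 N, 2 O.
Implicit hydrogens by atom environment:
  8 × C: 2 H each → 16
  6 × C (aromatic): 1 H each → 6
  5 × C (aromatic): no H
  3 × C: 3 H each → 9
  2 × C: no H
  2 × O: no H
  1 × C: 1 H
  1 × F: no H
  1 × N (aromatic): no H
  Total hydrogens = 32.
Molecular formula: C25H32FNO2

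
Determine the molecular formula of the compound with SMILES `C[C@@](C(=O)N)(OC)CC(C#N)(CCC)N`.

Heavy atoms from the SMILES: 10 C, 3 N, 2 O.
Implicit hydrogens by atom environment:
  4 × C: no H
  3 × C: 3 H each → 9
  3 × C: 2 H each → 6
  2 × N: 2 H each → 4
  2 × O: no H
  1 × N: no H
  Total hydrogens = 19.
Molecular formula: C10H19N3O2

C10H19N3O2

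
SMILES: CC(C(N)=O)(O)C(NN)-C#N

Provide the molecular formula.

Heavy atoms from the SMILES: 5 C, 4 N, 2 O.
Implicit hydrogens by atom environment:
  3 × C: no H
  2 × N: 2 H each → 4
  1 × C: 3 H
  1 × C: 1 H
  1 × N: 1 H
  1 × N: no H
  1 × O: 1 H
  1 × O: no H
  Total hydrogens = 10.
Molecular formula: C5H10N4O2

C5H10N4O2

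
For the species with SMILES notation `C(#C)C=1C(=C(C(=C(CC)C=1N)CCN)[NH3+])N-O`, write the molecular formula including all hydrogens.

Heavy atoms from the SMILES: 12 C, 4 N, 1 O.
Implicit hydrogens by atom environment:
  6 × C (aromatic): no H
  3 × C: 2 H each → 6
  2 × N: 2 H each → 4
  1 × C: 3 H
  1 × C: 1 H
  1 × C: no H
  1 × N (charge +1): 3 H
  1 × N: 1 H
  1 × O: 1 H
  Total hydrogens = 19.
Net charge +1.
Molecular formula: C12H19N4O+

C12H19N4O+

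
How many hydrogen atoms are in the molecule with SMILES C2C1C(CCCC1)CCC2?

18

Hydrogens are implicit in SMILES; fill each atom to its normal valence:
  8 × C: 2 H each → 16
  2 × C: 1 H each → 2
  Total hydrogens = 18.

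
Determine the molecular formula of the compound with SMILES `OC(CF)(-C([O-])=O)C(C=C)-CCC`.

Heavy atoms from the SMILES: 9 C, 1 F, 3 O.
Implicit hydrogens by atom environment:
  4 × C: 2 H each → 8
  2 × C: 1 H each → 2
  2 × C: no H
  1 × C: 3 H
  1 × F: no H
  1 × O: 1 H
  1 × O: no H
  1 × O (charge -1): no H
  Total hydrogens = 14.
Net charge -1.
Molecular formula: C9H14FO3-

C9H14FO3-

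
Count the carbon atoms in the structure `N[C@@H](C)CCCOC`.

The symbol for carbon appears 6 times in the SMILES.

6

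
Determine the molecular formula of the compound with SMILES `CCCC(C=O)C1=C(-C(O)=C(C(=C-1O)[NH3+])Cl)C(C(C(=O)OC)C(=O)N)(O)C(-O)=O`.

C17H22ClN2O9+

Heavy atoms from the SMILES: 17 C, 1 Cl, 2 N, 9 O.
Implicit hydrogens by atom environment:
  6 × C (aromatic): no H
  5 × O: no H
  4 × C: no H
  4 × O: 1 H each → 4
  3 × C: 1 H each → 3
  2 × C: 3 H each → 6
  2 × C: 2 H each → 4
  1 × Cl: no H
  1 × N (charge +1): 3 H
  1 × N: 2 H
  Total hydrogens = 22.
Net charge +1.
Molecular formula: C17H22ClN2O9+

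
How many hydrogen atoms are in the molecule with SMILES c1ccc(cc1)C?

Hydrogens are implicit in SMILES; fill each atom to its normal valence:
  5 × C (aromatic): 1 H each → 5
  1 × C: 3 H
  1 × C (aromatic): no H
  Total hydrogens = 8.

8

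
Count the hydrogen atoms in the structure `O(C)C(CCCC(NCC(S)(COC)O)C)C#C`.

Hydrogens are implicit in SMILES; fill each atom to its normal valence:
  5 × C: 2 H each → 10
  3 × C: 3 H each → 9
  3 × C: 1 H each → 3
  2 × C: no H
  2 × O: no H
  1 × N: 1 H
  1 × O: 1 H
  1 × S: 1 H
  Total hydrogens = 25.

25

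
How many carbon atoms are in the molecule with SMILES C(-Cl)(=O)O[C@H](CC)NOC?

The symbol for carbon appears 5 times in the SMILES. (Cl is a single chlorine, not C + l.)

5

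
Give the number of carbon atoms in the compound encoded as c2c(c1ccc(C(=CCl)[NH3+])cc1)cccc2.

The symbol for carbon appears 14 times in the SMILES. Lowercase c denotes aromatic carbon and counts toward C.

14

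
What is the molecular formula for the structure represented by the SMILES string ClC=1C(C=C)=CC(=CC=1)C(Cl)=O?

Heavy atoms from the SMILES: 9 C, 2 Cl, 1 O.
Implicit hydrogens by atom environment:
  3 × C (aromatic): 1 H each → 3
  3 × C (aromatic): no H
  2 × Cl: no H
  1 × C: 2 H
  1 × C: 1 H
  1 × C: no H
  1 × O: no H
  Total hydrogens = 6.
Molecular formula: C9H6Cl2O

C9H6Cl2O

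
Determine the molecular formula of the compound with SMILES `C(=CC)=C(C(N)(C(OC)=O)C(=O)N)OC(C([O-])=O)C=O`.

C11H13N2O7-

Heavy atoms from the SMILES: 11 C, 2 N, 7 O.
Implicit hydrogens by atom environment:
  6 × C: no H
  6 × O: no H
  3 × C: 1 H each → 3
  2 × C: 3 H each → 6
  2 × N: 2 H each → 4
  1 × O (charge -1): no H
  Total hydrogens = 13.
Net charge -1.
Molecular formula: C11H13N2O7-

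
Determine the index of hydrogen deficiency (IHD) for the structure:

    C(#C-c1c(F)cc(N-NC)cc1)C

Molecular formula from the SMILES: C10H11FN2.
DoU = (2C + 2 + N − H − X)/2 = (2·10 + 2 + 2 − 11 − 1)/2 = 12/2 = 6.
(Structurally: 1 ring(s) + 5 π bond(s) = 6.)

6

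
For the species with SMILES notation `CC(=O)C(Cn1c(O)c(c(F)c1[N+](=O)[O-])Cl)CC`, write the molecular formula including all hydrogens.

C10H12ClFN2O4

Heavy atoms from the SMILES: 10 C, 1 Cl, 1 F, 2 N, 4 O.
Implicit hydrogens by atom environment:
  4 × C (aromatic): no H
  2 × C: 3 H each → 6
  2 × C: 2 H each → 4
  2 × O: no H
  1 × C: 1 H
  1 × C: no H
  1 × Cl: no H
  1 × F: no H
  1 × N (aromatic): no H
  1 × N (charge +1): no H
  1 × O: 1 H
  1 × O (charge -1): no H
  Total hydrogens = 12.
Molecular formula: C10H12ClFN2O4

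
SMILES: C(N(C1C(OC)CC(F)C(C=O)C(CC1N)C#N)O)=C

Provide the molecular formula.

C13H20FN3O3

Heavy atoms from the SMILES: 13 C, 1 F, 3 N, 3 O.
Implicit hydrogens by atom environment:
  8 × C: 1 H each → 8
  3 × C: 2 H each → 6
  2 × N: no H
  2 × O: no H
  1 × C: 3 H
  1 × C: no H
  1 × F: no H
  1 × N: 2 H
  1 × O: 1 H
  Total hydrogens = 20.
Molecular formula: C13H20FN3O3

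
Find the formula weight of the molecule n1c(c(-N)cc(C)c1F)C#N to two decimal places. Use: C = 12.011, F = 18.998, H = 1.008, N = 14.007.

151.14

Molecular formula: C7H6FN3.
M = 7×12.011 + 1×18.998 + 6×1.008 + 3×14.007 = 151.14 g/mol.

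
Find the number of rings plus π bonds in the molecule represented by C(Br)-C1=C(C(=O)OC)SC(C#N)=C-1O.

6

Molecular formula from the SMILES: C8H6BrNO3S.
DoU = (2C + 2 + N − H − X)/2 = (2·8 + 2 + 1 − 6 − 1)/2 = 12/2 = 6.
(Structurally: 1 ring(s) + 5 π bond(s) = 6.)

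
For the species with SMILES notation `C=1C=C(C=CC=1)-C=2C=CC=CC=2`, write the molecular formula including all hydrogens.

Heavy atoms from the SMILES: 12 C.
Implicit hydrogens by atom environment:
  10 × C (aromatic): 1 H each → 10
  2 × C (aromatic): no H
  Total hydrogens = 10.
Molecular formula: C12H10

C12H10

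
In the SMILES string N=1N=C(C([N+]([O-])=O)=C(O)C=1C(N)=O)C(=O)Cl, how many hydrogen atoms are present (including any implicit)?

3

Hydrogens are implicit in SMILES; fill each atom to its normal valence:
  4 × C (aromatic): no H
  3 × O: no H
  2 × C: no H
  2 × N (aromatic): no H
  1 × Cl: no H
  1 × N: 2 H
  1 × N (charge +1): no H
  1 × O: 1 H
  1 × O (charge -1): no H
  Total hydrogens = 3.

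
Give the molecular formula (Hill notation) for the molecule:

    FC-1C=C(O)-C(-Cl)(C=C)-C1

C7H8ClFO

Heavy atoms from the SMILES: 7 C, 1 Cl, 1 F, 1 O.
Implicit hydrogens by atom environment:
  3 × C: 1 H each → 3
  2 × C: 2 H each → 4
  2 × C: no H
  1 × Cl: no H
  1 × F: no H
  1 × O: 1 H
  Total hydrogens = 8.
Molecular formula: C7H8ClFO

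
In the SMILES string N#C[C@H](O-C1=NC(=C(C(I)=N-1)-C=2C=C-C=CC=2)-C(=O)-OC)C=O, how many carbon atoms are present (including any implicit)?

15

The symbol for carbon appears 15 times in the SMILES.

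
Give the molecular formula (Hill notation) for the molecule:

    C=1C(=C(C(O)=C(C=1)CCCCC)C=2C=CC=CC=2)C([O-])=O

C18H19O3-

Heavy atoms from the SMILES: 18 C, 3 O.
Implicit hydrogens by atom environment:
  7 × C (aromatic): 1 H each → 7
  5 × C (aromatic): no H
  4 × C: 2 H each → 8
  1 × C: 3 H
  1 × C: no H
  1 × O: 1 H
  1 × O: no H
  1 × O (charge -1): no H
  Total hydrogens = 19.
Net charge -1.
Molecular formula: C18H19O3-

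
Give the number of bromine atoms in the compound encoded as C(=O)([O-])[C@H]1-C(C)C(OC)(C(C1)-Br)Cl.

1

The symbol for bromine appears 1 time in the SMILES.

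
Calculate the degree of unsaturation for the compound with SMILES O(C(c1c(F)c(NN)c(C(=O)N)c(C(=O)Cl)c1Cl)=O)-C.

7

Molecular formula from the SMILES: C10H8Cl2FN3O4.
DoU = (2C + 2 + N − H − X)/2 = (2·10 + 2 + 3 − 8 − 3)/2 = 14/2 = 7.
(Structurally: 1 ring(s) + 6 π bond(s) = 7.)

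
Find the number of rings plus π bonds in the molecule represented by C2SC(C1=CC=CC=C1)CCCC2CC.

Molecular formula from the SMILES: C14H20S.
DoU = (2C + 2 + N − H − X)/2 = (2·14 + 2 + 0 − 20 − 0)/2 = 10/2 = 5.
(Structurally: 2 ring(s) + 3 π bond(s) = 5.)

5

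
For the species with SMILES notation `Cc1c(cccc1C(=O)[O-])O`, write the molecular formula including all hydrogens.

C8H7O3-

Heavy atoms from the SMILES: 8 C, 3 O.
Implicit hydrogens by atom environment:
  3 × C (aromatic): 1 H each → 3
  3 × C (aromatic): no H
  1 × C: 3 H
  1 × C: no H
  1 × O: 1 H
  1 × O: no H
  1 × O (charge -1): no H
  Total hydrogens = 7.
Net charge -1.
Molecular formula: C8H7O3-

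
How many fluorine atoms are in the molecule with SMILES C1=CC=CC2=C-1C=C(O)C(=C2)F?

1

The symbol for fluorine appears 1 time in the SMILES.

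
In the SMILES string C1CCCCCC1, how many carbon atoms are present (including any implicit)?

7

The symbol for carbon appears 7 times in the SMILES.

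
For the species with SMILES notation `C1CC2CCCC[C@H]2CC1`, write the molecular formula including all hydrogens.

Heavy atoms from the SMILES: 10 C.
Implicit hydrogens by atom environment:
  8 × C: 2 H each → 16
  2 × C: 1 H each → 2
  Total hydrogens = 18.
Molecular formula: C10H18

C10H18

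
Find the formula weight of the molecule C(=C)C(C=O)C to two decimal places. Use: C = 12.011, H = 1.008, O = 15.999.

Molecular formula: C5H8O.
M = 5×12.011 + 8×1.008 + 1×15.999 = 84.12 g/mol.

84.12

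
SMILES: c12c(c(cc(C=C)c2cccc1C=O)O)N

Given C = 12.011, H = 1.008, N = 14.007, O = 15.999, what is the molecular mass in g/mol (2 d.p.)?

Molecular formula: C13H11NO2.
M = 13×12.011 + 11×1.008 + 1×14.007 + 2×15.999 = 213.24 g/mol.

213.24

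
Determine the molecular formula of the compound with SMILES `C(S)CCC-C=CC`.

Heavy atoms from the SMILES: 7 C, 1 S.
Implicit hydrogens by atom environment:
  4 × C: 2 H each → 8
  2 × C: 1 H each → 2
  1 × C: 3 H
  1 × S: 1 H
  Total hydrogens = 14.
Molecular formula: C7H14S

C7H14S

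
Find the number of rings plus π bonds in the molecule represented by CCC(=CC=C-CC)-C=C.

3

Molecular formula from the SMILES: C10H16.
DoU = (2C + 2 + N − H − X)/2 = (2·10 + 2 + 0 − 16 − 0)/2 = 6/2 = 3.
(Structurally: 0 ring(s) + 3 π bond(s) = 3.)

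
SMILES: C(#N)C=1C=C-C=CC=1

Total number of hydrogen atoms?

5

Hydrogens are implicit in SMILES; fill each atom to its normal valence:
  5 × C (aromatic): 1 H each → 5
  1 × C (aromatic): no H
  1 × C: no H
  1 × N: no H
  Total hydrogens = 5.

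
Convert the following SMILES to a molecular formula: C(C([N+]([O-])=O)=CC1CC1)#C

C7H7NO2

Heavy atoms from the SMILES: 7 C, 1 N, 2 O.
Implicit hydrogens by atom environment:
  3 × C: 1 H each → 3
  2 × C: 2 H each → 4
  2 × C: no H
  1 × N (charge +1): no H
  1 × O: no H
  1 × O (charge -1): no H
  Total hydrogens = 7.
Molecular formula: C7H7NO2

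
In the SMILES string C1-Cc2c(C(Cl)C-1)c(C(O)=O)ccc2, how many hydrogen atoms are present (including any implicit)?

11

Hydrogens are implicit in SMILES; fill each atom to its normal valence:
  3 × C: 2 H each → 6
  3 × C (aromatic): 1 H each → 3
  3 × C (aromatic): no H
  1 × C: 1 H
  1 × C: no H
  1 × Cl: no H
  1 × O: 1 H
  1 × O: no H
  Total hydrogens = 11.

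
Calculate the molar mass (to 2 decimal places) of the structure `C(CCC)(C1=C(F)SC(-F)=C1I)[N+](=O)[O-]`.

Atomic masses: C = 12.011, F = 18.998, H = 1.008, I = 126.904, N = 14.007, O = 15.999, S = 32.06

347.12

Molecular formula: C8H8F2INO2S.
M = 8×12.011 + 2×18.998 + 8×1.008 + 1×126.904 + 1×14.007 + 2×15.999 + 1×32.06 = 347.12 g/mol.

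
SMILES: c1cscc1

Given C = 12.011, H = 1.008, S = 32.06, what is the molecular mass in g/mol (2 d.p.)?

84.14

Molecular formula: C4H4S.
M = 4×12.011 + 4×1.008 + 1×32.06 = 84.14 g/mol.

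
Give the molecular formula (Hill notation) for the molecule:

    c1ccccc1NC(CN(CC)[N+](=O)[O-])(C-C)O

C12H19N3O3

Heavy atoms from the SMILES: 12 C, 3 N, 3 O.
Implicit hydrogens by atom environment:
  5 × C (aromatic): 1 H each → 5
  3 × C: 2 H each → 6
  2 × C: 3 H each → 6
  1 × C: no H
  1 × C (aromatic): no H
  1 × N: 1 H
  1 × N: no H
  1 × N (charge +1): no H
  1 × O: 1 H
  1 × O: no H
  1 × O (charge -1): no H
  Total hydrogens = 19.
Molecular formula: C12H19N3O3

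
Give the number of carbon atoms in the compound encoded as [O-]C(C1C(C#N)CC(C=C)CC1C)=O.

11

The symbol for carbon appears 11 times in the SMILES.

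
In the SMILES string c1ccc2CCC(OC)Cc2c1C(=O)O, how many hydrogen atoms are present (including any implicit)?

Hydrogens are implicit in SMILES; fill each atom to its normal valence:
  3 × C: 2 H each → 6
  3 × C (aromatic): 1 H each → 3
  3 × C (aromatic): no H
  2 × O: no H
  1 × C: 3 H
  1 × C: 1 H
  1 × C: no H
  1 × O: 1 H
  Total hydrogens = 14.

14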